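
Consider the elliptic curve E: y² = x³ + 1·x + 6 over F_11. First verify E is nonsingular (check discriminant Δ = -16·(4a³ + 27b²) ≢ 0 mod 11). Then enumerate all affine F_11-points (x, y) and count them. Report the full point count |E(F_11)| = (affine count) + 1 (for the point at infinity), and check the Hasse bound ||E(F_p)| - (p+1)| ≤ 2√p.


Affine points = {(2, 4), (2, 7), (3, 5), (3, 6), (5, 2), (5, 9), (7, 2), (7, 9), (8, 3), (8, 8), (10, 2), (10, 9)}; affine count = 12; |E(F_11)| = 13.

Discriminant check: Δ ∝ 4a³ + 27b² = 4·1³ + 27·6² = 4·1 + 27·36 ≡ 8 (mod 11). Nonzero ⇒ E is nonsingular.
For each x ∈ F_11, compute rhs = x³ + 1·x + 6 mod 11, then count y ∈ F_11 with y² ≡ rhs.
  x = 0: rhs = 6, matching y values: none (0 points).
  x = 1: rhs = 8, matching y values: none (0 points).
  x = 2: rhs = 5, matching y values: 4, 7 (2 points).
  x = 3: rhs = 3, matching y values: 5, 6 (2 points).
  x = 4: rhs = 8, matching y values: none (0 points).
  x = 5: rhs = 4, matching y values: 2, 9 (2 points).
  x = 6: rhs = 8, matching y values: none (0 points).
  x = 7: rhs = 4, matching y values: 2, 9 (2 points).
  x = 8: rhs = 9, matching y values: 3, 8 (2 points).
  x = 9: rhs = 7, matching y values: none (0 points).
  x = 10: rhs = 4, matching y values: 2, 9 (2 points).
Total affine count: 12.
Full point count |E(F_11)| = 12 + 1 = 13.
Hasse bound: |13 − (11+1)| = |1| = 1 ≤ 2√11 ≈ 6.6332 ✓.


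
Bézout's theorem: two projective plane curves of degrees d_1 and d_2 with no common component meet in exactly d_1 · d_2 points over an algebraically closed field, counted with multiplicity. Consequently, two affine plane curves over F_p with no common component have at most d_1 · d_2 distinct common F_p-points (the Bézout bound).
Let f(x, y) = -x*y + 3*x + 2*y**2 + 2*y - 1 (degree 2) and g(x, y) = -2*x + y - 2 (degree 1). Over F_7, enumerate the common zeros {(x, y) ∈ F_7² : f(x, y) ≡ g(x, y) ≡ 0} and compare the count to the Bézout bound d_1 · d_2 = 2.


Common zeros: {(2, 6), (5, 5)}; count = 2; Bézout bound = 2.

deg(f) = 2, deg(g) = 1, so Bézout bound = 2.
Scan x ∈ F_7. For each x, list the y ∈ F_7 with f(x, y) ≡ 0 and those with g(x, y) ≡ 0 (mod 7); the common zeros in that column are the intersection.
  x = 0: f ≡ 0 at y ∈ ∅; g ≡ 0 at y ∈ {2}; common: ∅.
  x = 1: f ≡ 0 at y ∈ ∅; g ≡ 0 at y ∈ {4}; common: ∅.
  x = 2: f ≡ 0 at y ∈ {1, 6}; g ≡ 0 at y ∈ {6}; common: {6}.
  x = 3: f ≡ 0 at y ∈ {2}; g ≡ 0 at y ∈ {1}; common: ∅.
  x = 4: f ≡ 0 at y ∈ {4}; g ≡ 0 at y ∈ {3}; common: ∅.
  x = 5: f ≡ 0 at y ∈ {0, 5}; g ≡ 0 at y ∈ {5}; common: {5}.
  x = 6: f ≡ 0 at y ∈ ∅; g ≡ 0 at y ∈ {0}; common: ∅.
Collecting: common zeros = {(2, 6), (5, 5)}, so the count is 2.
Comparison with the Bézout bound: 2 ≤ 2 = deg(f)·deg(g), as expected for curves with no common component (the bound is attained).


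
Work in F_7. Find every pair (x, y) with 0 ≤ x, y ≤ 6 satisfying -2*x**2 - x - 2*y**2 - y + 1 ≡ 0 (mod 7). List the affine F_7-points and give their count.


Affine F_7-points: {(0, 4), (0, 6), (3, 4), (3, 6), (4, 0), (4, 3), (6, 0), (6, 3)}; count = 8.

For each of the 49 pairs (x, y) ∈ F_7², evaluate f(x, y) mod 7. Record the zeros.
  x = 0: [0↦1, 1↦5, 2↦5, 3↦1, 4↦0, 5↦2, 6↦0]  zeros at y ∈ {4, 6}
  x = 1: [0↦5, 1↦2, 2↦2, 3↦5, 4↦4, 5↦6, 6↦4]  zeros at y ∈ ∅
  x = 2: [0↦5, 1↦2, 2↦2, 3↦5, 4↦4, 5↦6, 6↦4]  zeros at y ∈ ∅
  x = 3: [0↦1, 1↦5, 2↦5, 3↦1, 4↦0, 5↦2, 6↦0]  zeros at y ∈ {4, 6}
  x = 4: [0↦0, 1↦4, 2↦4, 3↦0, 4↦6, 5↦1, 6↦6]  zeros at y ∈ {0, 3}
  x = 5: [0↦2, 1↦6, 2↦6, 3↦2, 4↦1, 5↦3, 6↦1]  zeros at y ∈ ∅
  x = 6: [0↦0, 1↦4, 2↦4, 3↦0, 4↦6, 5↦1, 6↦6]  zeros at y ∈ {0, 3}
Collecting zeros: affine points = {(0, 4), (0, 6), (3, 4), (3, 6), (4, 0), (4, 3), (6, 0), (6, 3)}.
Total count |C(F_7)_aff| = 8.


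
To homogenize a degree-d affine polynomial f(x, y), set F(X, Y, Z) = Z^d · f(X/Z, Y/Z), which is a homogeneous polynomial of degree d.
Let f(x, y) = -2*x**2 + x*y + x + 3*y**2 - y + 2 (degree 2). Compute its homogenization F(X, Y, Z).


F(X, Y, Z) = -2*X**2 + X*Y + X*Z + 3*Y**2 - Y*Z + 2*Z**2

deg(f) = 2.
Substitute x = X/Z, y = Y/Z into f, then multiply by Z^2.
  monomial -2·x^2·y^0 ↦ -2·X^2·Y^0·Z^0.
  monomial 1·x^1·y^1 ↦ 1·X^1·Y^1·Z^0.
  monomial 1·x^1·y^0 ↦ 1·X^1·Y^0·Z^1.
  monomial 3·x^0·y^2 ↦ 3·X^0·Y^2·Z^0.
  monomial -1·x^0·y^1 ↦ -1·X^0·Y^1·Z^1.
  monomial 2·x^0·y^0 ↦ 2·X^0·Y^0·Z^2.
Collecting: F(X, Y, Z) = -2*X**2 + X*Y + X*Z + 3*Y**2 - Y*Z + 2*Z**2.


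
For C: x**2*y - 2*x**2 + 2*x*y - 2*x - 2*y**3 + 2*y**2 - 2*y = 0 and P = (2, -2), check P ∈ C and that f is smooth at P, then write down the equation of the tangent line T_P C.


Tangent line at P: -22*x - 26*y - 8 = 0.

Step 1: f(2, -2) = 0, so P lies on C.
Step 2: partial derivatives
  f_x(x, y) = 2*x*y - 4*x + 2*y - 2, f_y(x, y) = x**2 + 2*x - 6*y**2 + 4*y - 2.
  f_x(P) = -22, f_y(P) = -26 (gradient nonzero, so P is smooth).
Step 3: tangent line at P: -22·(x − 2) + -26·(y − -2) = 0.
Expanding: -22*x - 26*y - 8 = 0.


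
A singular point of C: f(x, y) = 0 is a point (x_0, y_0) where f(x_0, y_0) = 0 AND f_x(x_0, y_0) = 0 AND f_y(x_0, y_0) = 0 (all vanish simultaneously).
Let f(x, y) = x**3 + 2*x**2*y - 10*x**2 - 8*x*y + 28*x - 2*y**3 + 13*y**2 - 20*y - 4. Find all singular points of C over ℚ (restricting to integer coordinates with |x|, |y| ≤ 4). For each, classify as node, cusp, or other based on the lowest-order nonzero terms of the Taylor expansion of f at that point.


Singular points: {(2, 2)}; classification: cusp.

Compute partial derivatives:
  f_x = 3*x**2 + 4*x*y - 20*x - 8*y + 28.
  f_y = 2*x**2 - 8*x - 6*y**2 + 26*y - 20.
Scan x_0 ∈ {−4, ..., 4}. For each x_0, f_y(x_0, y) is a polynomial in y; find its integer roots y ∈ {−4, ..., 4}, then test f_x and f at those candidates.
  x = -4: f_y(-4, y) = -6*y**2 + 26*y + 44; no integer root y with |y| ≤ 4.
  x = -3: f_y(-3, y) = -6*y**2 + 26*y + 22; no integer root y with |y| ≤ 4.
  x = -2: f_y(-2, y) = -6*y**2 + 26*y + 4; no integer root y with |y| ≤ 4.
  x = -1: f_y(-1, y) = -6*y**2 + 26*y - 10; no integer root y with |y| ≤ 4.
  x = 0: f_y(0, y) = -6*y**2 + 26*y - 20; vanishes at y ∈ {1}. (0, 1): f_x = 20 ≠ 0.
  x = 1: f_y(1, y) = -6*y**2 + 26*y - 26; no integer root y with |y| ≤ 4.
  x = 2: f_y(2, y) = -6*y**2 + 26*y - 28; vanishes at y ∈ {2}. (2, 2): f_x = 0, f = 0 — SINGULAR.
  x = 3: f_y(3, y) = -6*y**2 + 26*y - 26; no integer root y with |y| ≤ 4.
  x = 4: f_y(4, y) = -6*y**2 + 26*y - 20; vanishes at y ∈ {1}. (4, 1): f_x = 4 ≠ 0.
Only singular point on the grid: (2, 2).
Classify: substitute x = 2 + u, y = 2 + v and expand: f = u**3 + 2*u**2*v - 2*v**3 + v**2.
No constant or linear terms (consistent with a singular point). Quadratic part: v**2. Cubic part: u**3 + 2*u**2*v - 2*v**3.
The quadratic part v**2 is a perfect square, so there is a single (double) tangent line v = 0, i.e. y = 2. Restricting the cubic part to that line (v = 0) leaves u**3 ≠ 0, so f is not divisible by v and the branch is v² ≈ -u**3 to lowest order — this is a cusp.
Classification: cusp.


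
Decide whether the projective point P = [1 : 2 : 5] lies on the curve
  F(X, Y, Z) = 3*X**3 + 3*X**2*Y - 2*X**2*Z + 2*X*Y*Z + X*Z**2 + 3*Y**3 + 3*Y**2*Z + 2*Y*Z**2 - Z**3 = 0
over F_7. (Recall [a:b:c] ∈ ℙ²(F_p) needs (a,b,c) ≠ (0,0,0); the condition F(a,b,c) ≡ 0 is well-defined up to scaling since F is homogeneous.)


F(1,2,5) ≡ 5 (mod 7); P is NOT on the curve.

Evaluate F(1, 2, 5) term-by-term (mod 7).
  3*X**3 ↦ 3·1·1·1 = 3
  3*X**2*Y ↦ 3·1·2·1 = 6
  -2*X**2*Z ↦ -2·1·1·5 = -10
  2*X*Y*Z ↦ 2·1·2·5 = 20
  X*Z**2 ↦ 1·1·1·25 = 25
  3*Y**3 ↦ 3·1·8·1 = 24
  3*Y**2*Z ↦ 3·1·4·5 = 60
  2*Y*Z**2 ↦ 2·1·2·25 = 100
  -Z**3 ↦ -1·1·1·125 = -125
Sum: F(1, 2, 5) = (3) + (6) + (-10) + (20) + (25) + (24) + (60) + (100) + (-125) = 103.
Reducing mod 7: 103 ≡ 5 (mod 7).
Since F(a, b, c) ≡ 5 ≠ 0 (mod 7), P does NOT lie on the curve.


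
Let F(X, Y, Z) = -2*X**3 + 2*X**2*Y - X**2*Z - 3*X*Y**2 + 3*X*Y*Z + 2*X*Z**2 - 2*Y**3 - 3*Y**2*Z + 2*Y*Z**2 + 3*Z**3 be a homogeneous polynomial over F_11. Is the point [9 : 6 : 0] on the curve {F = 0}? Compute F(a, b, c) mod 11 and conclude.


F(9,6,0) ≡ 2 (mod 11); P is NOT on the curve.

Evaluate F(9, 6, 0) term-by-term (mod 11).
  -2*X**3 ↦ -2·729·1·1 = -1458
  2*X**2*Y ↦ 2·81·6·1 = 972
  -X**2*Z ↦ -1·81·1·0 = 0
  -3*X*Y**2 ↦ -3·9·36·1 = -972
  3*X*Y*Z ↦ 3·9·6·0 = 0
  2*X*Z**2 ↦ 2·9·1·0 = 0
  -2*Y**3 ↦ -2·1·216·1 = -432
  -3*Y**2*Z ↦ -3·1·36·0 = 0
  2*Y*Z**2 ↦ 2·1·6·0 = 0
  3*Z**3 ↦ 3·1·1·0 = 0
Sum: F(9, 6, 0) = (-1458) + (972) + (0) + (-972) + (0) + (0) + (-432) + (0) + (0) + (0) = -1890.
Reducing mod 11: -1890 ≡ 2 (mod 11).
Since F(a, b, c) ≡ 2 ≠ 0 (mod 11), P does NOT lie on the curve.


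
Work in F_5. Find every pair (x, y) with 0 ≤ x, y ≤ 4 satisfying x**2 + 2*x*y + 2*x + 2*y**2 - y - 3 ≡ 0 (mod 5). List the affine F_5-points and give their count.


Affine F_5-points: {(0, 4), (1, 0), (1, 2), (2, 0), (2, 1), (3, 2), (3, 3), (4, 1), (4, 3)}; count = 9.

For each of the 25 pairs (x, y) ∈ F_5², evaluate f(x, y) mod 5. Record the zeros.
  x = 0: [0↦2, 1↦3, 2↦3, 3↦2, 4↦0]  zeros at y ∈ {4}
  x = 1: [0↦0, 1↦3, 2↦0, 3↦1, 4↦1]  zeros at y ∈ {0, 2}
  x = 2: [0↦0, 1↦0, 2↦4, 3↦2, 4↦4]  zeros at y ∈ {0, 1}
  x = 3: [0↦2, 1↦4, 2↦0, 3↦0, 4↦4]  zeros at y ∈ {2, 3}
  x = 4: [0↦1, 1↦0, 2↦3, 3↦0, 4↦1]  zeros at y ∈ {1, 3}
Collecting zeros: affine points = {(0, 4), (1, 0), (1, 2), (2, 0), (2, 1), (3, 2), (3, 3), (4, 1), (4, 3)}.
Total count |C(F_5)_aff| = 9.


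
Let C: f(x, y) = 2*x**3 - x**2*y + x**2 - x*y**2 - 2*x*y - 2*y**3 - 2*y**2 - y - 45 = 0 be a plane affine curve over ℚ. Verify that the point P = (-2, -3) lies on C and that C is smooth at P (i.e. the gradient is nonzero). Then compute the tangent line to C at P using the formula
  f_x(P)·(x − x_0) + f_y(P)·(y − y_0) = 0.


Tangent line at P: 5*x - 55*y - 155 = 0.

Step 1: f(-2, -3) = 0, so P lies on C.
Step 2: partial derivatives
  f_x(x, y) = 6*x**2 - 2*x*y + 2*x - y**2 - 2*y, f_y(x, y) = -x**2 - 2*x*y - 2*x - 6*y**2 - 4*y - 1.
  f_x(P) = 5, f_y(P) = -55 (gradient nonzero, so P is smooth).
Step 3: tangent line at P: 5·(x − -2) + -55·(y − -3) = 0.
Expanding: 5*x - 55*y - 155 = 0.


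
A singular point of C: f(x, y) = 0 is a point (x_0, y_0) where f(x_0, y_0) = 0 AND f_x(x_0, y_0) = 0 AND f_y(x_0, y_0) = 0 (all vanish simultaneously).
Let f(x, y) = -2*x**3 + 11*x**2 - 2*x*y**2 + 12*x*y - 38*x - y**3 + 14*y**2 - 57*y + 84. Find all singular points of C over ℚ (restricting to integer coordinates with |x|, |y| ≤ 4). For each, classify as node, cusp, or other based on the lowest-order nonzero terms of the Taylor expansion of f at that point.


Singular points: {(2, 3)}; classification: node.

Compute partial derivatives:
  f_x = -6*x**2 + 22*x - 2*y**2 + 12*y - 38.
  f_y = -4*x*y + 12*x - 3*y**2 + 28*y - 57.
Scan x_0 ∈ {−4, ..., 4}. For each x_0, f_y(x_0, y) is a polynomial in y; find its integer roots y ∈ {−4, ..., 4}, then test f_x and f at those candidates.
  x = -4: f_y(-4, y) = -3*y**2 + 44*y - 105; vanishes at y ∈ {3}. (-4, 3): f_x = -204 ≠ 0.
  x = -3: f_y(-3, y) = -3*y**2 + 40*y - 93; vanishes at y ∈ {3}. (-3, 3): f_x = -140 ≠ 0.
  x = -2: f_y(-2, y) = -3*y**2 + 36*y - 81; vanishes at y ∈ {3}. (-2, 3): f_x = -88 ≠ 0.
  x = -1: f_y(-1, y) = -3*y**2 + 32*y - 69; vanishes at y ∈ {3}. (-1, 3): f_x = -48 ≠ 0.
  x = 0: f_y(0, y) = -3*y**2 + 28*y - 57; vanishes at y ∈ {3}. (0, 3): f_x = -20 ≠ 0.
  x = 1: f_y(1, y) = -3*y**2 + 24*y - 45; vanishes at y ∈ {3}. (1, 3): f_x = -4 ≠ 0.
  x = 2: f_y(2, y) = -3*y**2 + 20*y - 33; vanishes at y ∈ {3}. (2, 3): f_x = 0, f = 0 — SINGULAR.
  x = 3: f_y(3, y) = -3*y**2 + 16*y - 21; vanishes at y ∈ {3}. (3, 3): f_x = -8 ≠ 0.
  x = 4: f_y(4, y) = -3*y**2 + 12*y - 9; vanishes at y ∈ {1, 3}. (4, 1): f_x = -36 ≠ 0; (4, 3): f_x = -28 ≠ 0.
Only singular point on the grid: (2, 3).
Classify: substitute x = 2 + u, y = 3 + v and expand: f = -2*u**3 - u**2 - 2*u*v**2 - v**3 + v**2.
No constant or linear terms (consistent with a singular point). Quadratic part: -u**2 + v**2. Cubic part: -2*u**3 - 2*u*v**2 - v**3.
The quadratic part v**2 - u**2 = (v − u)(v + u) splits into two distinct linear factors, so there are two distinct tangent lines y − 3 = ±(x − 2) — this is a node (ordinary double point).
Classification: node.


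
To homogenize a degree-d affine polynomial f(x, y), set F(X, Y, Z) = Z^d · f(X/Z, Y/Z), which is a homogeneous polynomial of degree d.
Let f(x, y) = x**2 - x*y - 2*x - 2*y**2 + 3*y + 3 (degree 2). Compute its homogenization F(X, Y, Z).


F(X, Y, Z) = X**2 - X*Y - 2*X*Z - 2*Y**2 + 3*Y*Z + 3*Z**2

deg(f) = 2.
Substitute x = X/Z, y = Y/Z into f, then multiply by Z^2.
  monomial 1·x^2·y^0 ↦ 1·X^2·Y^0·Z^0.
  monomial -1·x^1·y^1 ↦ -1·X^1·Y^1·Z^0.
  monomial -2·x^1·y^0 ↦ -2·X^1·Y^0·Z^1.
  monomial -2·x^0·y^2 ↦ -2·X^0·Y^2·Z^0.
  monomial 3·x^0·y^1 ↦ 3·X^0·Y^1·Z^1.
  monomial 3·x^0·y^0 ↦ 3·X^0·Y^0·Z^2.
Collecting: F(X, Y, Z) = X**2 - X*Y - 2*X*Z - 2*Y**2 + 3*Y*Z + 3*Z**2.


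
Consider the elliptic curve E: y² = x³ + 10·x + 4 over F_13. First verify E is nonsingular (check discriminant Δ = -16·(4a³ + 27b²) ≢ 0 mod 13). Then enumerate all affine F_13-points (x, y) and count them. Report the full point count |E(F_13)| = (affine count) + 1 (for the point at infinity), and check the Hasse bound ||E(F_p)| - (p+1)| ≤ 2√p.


Affine points = {(0, 2), (0, 11), (3, 3), (3, 10), (4, 2), (4, 11), (5, 6), (5, 7), (7, 1), (7, 12), (9, 2), (9, 11), (10, 5), (10, 8)}; affine count = 14; |E(F_13)| = 15.

Discriminant check: Δ ∝ 4a³ + 27b² = 4·10³ + 27·4² = 4·1000 + 27·16 ≡ 12 (mod 13). Nonzero ⇒ E is nonsingular.
For each x ∈ F_13, compute rhs = x³ + 10·x + 4 mod 13, then count y ∈ F_13 with y² ≡ rhs.
  x = 0: rhs = 4, matching y values: 2, 11 (2 points).
  x = 1: rhs = 2, matching y values: none (0 points).
  x = 2: rhs = 6, matching y values: none (0 points).
  x = 3: rhs = 9, matching y values: 3, 10 (2 points).
  x = 4: rhs = 4, matching y values: 2, 11 (2 points).
  x = 5: rhs = 10, matching y values: 6, 7 (2 points).
  x = 6: rhs = 7, matching y values: none (0 points).
  x = 7: rhs = 1, matching y values: 1, 12 (2 points).
  x = 8: rhs = 11, matching y values: none (0 points).
  x = 9: rhs = 4, matching y values: 2, 11 (2 points).
  x = 10: rhs = 12, matching y values: 5, 8 (2 points).
  x = 11: rhs = 2, matching y values: none (0 points).
  x = 12: rhs = 6, matching y values: none (0 points).
Total affine count: 14.
Full point count |E(F_13)| = 14 + 1 = 15.
Hasse bound: |15 − (13+1)| = |1| = 1 ≤ 2√13 ≈ 7.2111 ✓.


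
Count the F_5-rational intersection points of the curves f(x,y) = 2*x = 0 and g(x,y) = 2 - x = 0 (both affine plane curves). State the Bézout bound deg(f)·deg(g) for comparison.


Common zeros: ∅; count = 0; Bézout bound = 1.

deg(f) = 1, deg(g) = 1, so Bézout bound = 1.
Scan x ∈ F_5. For each x, list the y ∈ F_5 with f(x, y) ≡ 0 and those with g(x, y) ≡ 0 (mod 5); the common zeros in that column are the intersection.
  x = 0: f ≡ 0 at y ∈ {0, 1, 2, 3, 4}; g ≡ 0 at y ∈ ∅; common: ∅.
  x = 1: f ≡ 0 at y ∈ ∅; g ≡ 0 at y ∈ ∅; common: ∅.
  x = 2: f ≡ 0 at y ∈ ∅; g ≡ 0 at y ∈ {0, 1, 2, 3, 4}; common: ∅.
  x = 3: f ≡ 0 at y ∈ ∅; g ≡ 0 at y ∈ ∅; common: ∅.
  x = 4: f ≡ 0 at y ∈ ∅; g ≡ 0 at y ∈ ∅; common: ∅.
Collecting: common zeros = ∅, so the count is 0.
Comparison with the Bézout bound: 0 ≤ 1 = deg(f)·deg(g), as expected for curves with no common component (the affine F_5-count falls short of the bound because intersections may lie at infinity, over extension fields, or carry multiplicity).


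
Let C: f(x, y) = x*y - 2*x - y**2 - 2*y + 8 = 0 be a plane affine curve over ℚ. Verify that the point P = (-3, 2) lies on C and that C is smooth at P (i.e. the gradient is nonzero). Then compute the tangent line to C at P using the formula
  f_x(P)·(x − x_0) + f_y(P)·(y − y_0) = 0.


Tangent line at P: 18 - 9*y = 0.

Step 1: f(-3, 2) = 0, so P lies on C.
Step 2: partial derivatives
  f_x(x, y) = y - 2, f_y(x, y) = x - 2*y - 2.
  f_x(P) = 0, f_y(P) = -9 (gradient nonzero, so P is smooth).
Step 3: tangent line at P: 0·(x − -3) + -9·(y − 2) = 0.
Expanding: 18 - 9*y = 0.


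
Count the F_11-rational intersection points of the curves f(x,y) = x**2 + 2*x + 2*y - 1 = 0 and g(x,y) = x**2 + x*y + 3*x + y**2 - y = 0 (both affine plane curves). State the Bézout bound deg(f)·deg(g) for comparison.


Common zeros: ∅; count = 0; Bézout bound = 4.

deg(f) = 2, deg(g) = 2, so Bézout bound = 4.
Scan x ∈ F_11. For each x, list the y ∈ F_11 with f(x, y) ≡ 0 and those with g(x, y) ≡ 0 (mod 11); the common zeros in that column are the intersection.
  x = 0: f ≡ 0 at y ∈ {6}; g ≡ 0 at y ∈ {0, 1}; common: ∅.
  x = 1: f ≡ 0 at y ∈ {10}; g ≡ 0 at y ∈ ∅; common: ∅.
  x = 2: f ≡ 0 at y ∈ {2}; g ≡ 0 at y ∈ {3, 7}; common: ∅.
  x = 3: f ≡ 0 at y ∈ {4}; g ≡ 0 at y ∈ {3, 6}; common: ∅.
  x = 4: f ≡ 0 at y ∈ {5}; g ≡ 0 at y ∈ ∅; common: ∅.
  x = 5: f ≡ 0 at y ∈ {5}; g ≡ 0 at y ∈ ∅; common: ∅.
  x = 6: f ≡ 0 at y ∈ {4}; g ≡ 0 at y ∈ ∅; common: ∅.
  x = 7: f ≡ 0 at y ∈ {2}; g ≡ 0 at y ∈ {1, 4}; common: ∅.
  x = 8: f ≡ 0 at y ∈ {10}; g ≡ 0 at y ∈ {0, 4}; common: ∅.
  x = 9: f ≡ 0 at y ∈ {6}; g ≡ 0 at y ∈ ∅; common: ∅.
  x = 10: f ≡ 0 at y ∈ {1}; g ≡ 0 at y ∈ {6, 7}; common: ∅.
Collecting: common zeros = ∅, so the count is 0.
Comparison with the Bézout bound: 0 ≤ 4 = deg(f)·deg(g), as expected for curves with no common component (the affine F_11-count falls short of the bound because intersections may lie at infinity, over extension fields, or carry multiplicity).


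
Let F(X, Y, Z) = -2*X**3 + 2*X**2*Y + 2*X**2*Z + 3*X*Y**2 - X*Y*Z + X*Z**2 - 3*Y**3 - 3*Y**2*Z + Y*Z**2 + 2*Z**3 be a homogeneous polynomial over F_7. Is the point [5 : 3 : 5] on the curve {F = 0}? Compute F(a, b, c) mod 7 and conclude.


F(5,3,5) ≡ 3 (mod 7); P is NOT on the curve.

Evaluate F(5, 3, 5) term-by-term (mod 7).
  -2*X**3 ↦ -2·125·1·1 = -250
  2*X**2*Y ↦ 2·25·3·1 = 150
  2*X**2*Z ↦ 2·25·1·5 = 250
  3*X*Y**2 ↦ 3·5·9·1 = 135
  -X*Y*Z ↦ -1·5·3·5 = -75
  X*Z**2 ↦ 1·5·1·25 = 125
  -3*Y**3 ↦ -3·1·27·1 = -81
  -3*Y**2*Z ↦ -3·1·9·5 = -135
  Y*Z**2 ↦ 1·1·3·25 = 75
  2*Z**3 ↦ 2·1·1·125 = 250
Sum: F(5, 3, 5) = (-250) + (150) + (250) + (135) + (-75) + (125) + (-81) + (-135) + (75) + (250) = 444.
Reducing mod 7: 444 ≡ 3 (mod 7).
Since F(a, b, c) ≡ 3 ≠ 0 (mod 7), P does NOT lie on the curve.


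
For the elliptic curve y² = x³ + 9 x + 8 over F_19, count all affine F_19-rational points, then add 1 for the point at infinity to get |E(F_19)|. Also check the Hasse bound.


Affine points = {(3, 9), (3, 10), (5, 8), (5, 11), (9, 1), (9, 18), (12, 1), (12, 18), (13, 2), (13, 17), (14, 3), (14, 16), (16, 7), (16, 12), (17, 1), (17, 18), (18, 6), (18, 13)}; affine count = 18; |E(F_19)| = 19.

Discriminant check: Δ ∝ 4a³ + 27b² = 4·9³ + 27·8² = 4·729 + 27·64 ≡ 8 (mod 19). Nonzero ⇒ E is nonsingular.
For each x ∈ F_19, compute rhs = x³ + 9·x + 8 mod 19, then count y ∈ F_19 with y² ≡ rhs.
  x = 0: rhs = 8, matching y values: none (0 points).
  x = 1: rhs = 18, matching y values: none (0 points).
  x = 2: rhs = 15, matching y values: none (0 points).
  x = 3: rhs = 5, matching y values: 9, 10 (2 points).
  x = 4: rhs = 13, matching y values: none (0 points).
  x = 5: rhs = 7, matching y values: 8, 11 (2 points).
  x = 6: rhs = 12, matching y values: none (0 points).
  x = 7: rhs = 15, matching y values: none (0 points).
  x = 8: rhs = 3, matching y values: none (0 points).
  x = 9: rhs = 1, matching y values: 1, 18 (2 points).
  x = 10: rhs = 15, matching y values: none (0 points).
  x = 11: rhs = 13, matching y values: none (0 points).
  x = 12: rhs = 1, matching y values: 1, 18 (2 points).
  x = 13: rhs = 4, matching y values: 2, 17 (2 points).
  x = 14: rhs = 9, matching y values: 3, 16 (2 points).
  x = 15: rhs = 3, matching y values: none (0 points).
  x = 16: rhs = 11, matching y values: 7, 12 (2 points).
  x = 17: rhs = 1, matching y values: 1, 18 (2 points).
  x = 18: rhs = 17, matching y values: 6, 13 (2 points).
Total affine count: 18.
Full point count |E(F_19)| = 18 + 1 = 19.
Hasse bound: |19 − (19+1)| = |-1| = 1 ≤ 2√19 ≈ 8.7178 ✓.


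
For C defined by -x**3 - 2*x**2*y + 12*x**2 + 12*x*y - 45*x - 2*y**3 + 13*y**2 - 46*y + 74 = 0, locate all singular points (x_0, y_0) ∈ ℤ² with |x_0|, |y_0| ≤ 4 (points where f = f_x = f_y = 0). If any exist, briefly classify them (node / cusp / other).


Singular points: {(3, 2)}; classification: node.

Compute partial derivatives:
  f_x = -3*x**2 - 4*x*y + 24*x + 12*y - 45.
  f_y = -2*x**2 + 12*x - 6*y**2 + 26*y - 46.
Scan x_0 ∈ {−4, ..., 4}. For each x_0, f_y(x_0, y) is a polynomial in y; find its integer roots y ∈ {−4, ..., 4}, then test f_x and f at those candidates.
  x = -4: f_y(-4, y) = -6*y**2 + 26*y - 126; no integer root y with |y| ≤ 4.
  x = -3: f_y(-3, y) = -6*y**2 + 26*y - 100; no integer root y with |y| ≤ 4.
  x = -2: f_y(-2, y) = -6*y**2 + 26*y - 78; no integer root y with |y| ≤ 4.
  x = -1: f_y(-1, y) = -6*y**2 + 26*y - 60; no integer root y with |y| ≤ 4.
  x = 0: f_y(0, y) = -6*y**2 + 26*y - 46; no integer root y with |y| ≤ 4.
  x = 1: f_y(1, y) = -6*y**2 + 26*y - 36; no integer root y with |y| ≤ 4.
  x = 2: f_y(2, y) = -6*y**2 + 26*y - 30; no integer root y with |y| ≤ 4.
  x = 3: f_y(3, y) = -6*y**2 + 26*y - 28; vanishes at y ∈ {2}. (3, 2): f_x = 0, f = 0 — SINGULAR.
  x = 4: f_y(4, y) = -6*y**2 + 26*y - 30; no integer root y with |y| ≤ 4.
Only singular point on the grid: (3, 2).
Classify: substitute x = 3 + u, y = 2 + v and expand: f = -u**3 - 2*u**2*v - u**2 - 2*v**3 + v**2.
No constant or linear terms (consistent with a singular point). Quadratic part: -u**2 + v**2. Cubic part: -u**3 - 2*u**2*v - 2*v**3.
The quadratic part v**2 - u**2 = (v − u)(v + u) splits into two distinct linear factors, so there are two distinct tangent lines y − 2 = ±(x − 3) — this is a node (ordinary double point).
Classification: node.


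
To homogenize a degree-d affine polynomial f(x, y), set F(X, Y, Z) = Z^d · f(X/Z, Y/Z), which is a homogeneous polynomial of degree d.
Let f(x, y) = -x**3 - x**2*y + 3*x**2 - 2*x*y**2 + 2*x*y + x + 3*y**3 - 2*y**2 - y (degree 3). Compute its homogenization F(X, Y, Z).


F(X, Y, Z) = -X**3 - X**2*Y + 3*X**2*Z - 2*X*Y**2 + 2*X*Y*Z + X*Z**2 + 3*Y**3 - 2*Y**2*Z - Y*Z**2

deg(f) = 3.
Substitute x = X/Z, y = Y/Z into f, then multiply by Z^3.
  monomial -1·x^3·y^0 ↦ -1·X^3·Y^0·Z^0.
  monomial -1·x^2·y^1 ↦ -1·X^2·Y^1·Z^0.
  monomial 3·x^2·y^0 ↦ 3·X^2·Y^0·Z^1.
  monomial -2·x^1·y^2 ↦ -2·X^1·Y^2·Z^0.
  monomial 2·x^1·y^1 ↦ 2·X^1·Y^1·Z^1.
  monomial 1·x^1·y^0 ↦ 1·X^1·Y^0·Z^2.
  monomial 3·x^0·y^3 ↦ 3·X^0·Y^3·Z^0.
  monomial -2·x^0·y^2 ↦ -2·X^0·Y^2·Z^1.
  monomial -1·x^0·y^1 ↦ -1·X^0·Y^1·Z^2.
Collecting: F(X, Y, Z) = -X**3 - X**2*Y + 3*X**2*Z - 2*X*Y**2 + 2*X*Y*Z + X*Z**2 + 3*Y**3 - 2*Y**2*Z - Y*Z**2.


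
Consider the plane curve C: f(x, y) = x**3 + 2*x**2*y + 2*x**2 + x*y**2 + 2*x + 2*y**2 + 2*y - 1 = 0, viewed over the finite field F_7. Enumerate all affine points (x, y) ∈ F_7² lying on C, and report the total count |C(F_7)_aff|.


Affine F_7-points: {(3, 4), (3, 6), (4, 3), (5, 4)}; count = 4.

For each of the 49 pairs (x, y) ∈ F_7², evaluate f(x, y) mod 7. Record the zeros.
  x = 0: [0↦6, 1↦3, 2↦4, 3↦2, 4↦4, 5↦3, 6↦6]  zeros at y ∈ ∅
  x = 1: [0↦4, 1↦4, 2↦3, 3↦1, 4↦5, 5↦1, 6↦3]  zeros at y ∈ ∅
  x = 2: [0↦5, 1↦5, 2↦6, 3↦1, 4↦4, 5↦1, 6↦6]  zeros at y ∈ ∅
  x = 3: [0↦1, 1↦5, 2↦5, 3↦1, 4↦0, 5↦2, 6↦0]  zeros at y ∈ {4, 6}
  x = 4: [0↦5, 1↦3, 2↦6, 3↦0, 4↦6, 5↦3, 6↦5]  zeros at y ∈ {3}
  x = 5: [0↦2, 1↦5, 2↦1, 3↦4, 4↦0, 5↦3, 6↦6]  zeros at y ∈ {4}
  x = 6: [0↦5, 1↦3, 2↦3, 3↦5, 4↦2, 5↦1, 6↦2]  zeros at y ∈ ∅
Collecting zeros: affine points = {(3, 4), (3, 6), (4, 3), (5, 4)}.
Total count |C(F_7)_aff| = 4.


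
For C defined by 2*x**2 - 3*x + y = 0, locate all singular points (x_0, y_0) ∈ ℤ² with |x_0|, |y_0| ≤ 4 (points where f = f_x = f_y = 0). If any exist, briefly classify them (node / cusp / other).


No singular points in the scanned grid; C is smooth there.

Compute partial derivatives:
  f_x = 4*x - 3.
  f_y = 1.
f_y = 1 is a nonzero constant, so f_y never vanishes: no point (x, y) can satisfy f = f_x = f_y = 0. In particular no (x, y) ∈ {−4, ..., 4}² is singular; the curve is smooth.


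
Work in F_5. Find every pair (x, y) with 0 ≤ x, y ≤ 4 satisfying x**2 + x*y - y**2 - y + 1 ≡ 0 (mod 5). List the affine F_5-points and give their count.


Affine F_5-points: {(0, 2), (2, 0), (2, 1), (3, 0), (3, 2)}; count = 5.

For each of the 25 pairs (x, y) ∈ F_5², evaluate f(x, y) mod 5. Record the zeros.
  x = 0: [0↦1, 1↦4, 2↦0, 3↦4, 4↦1]  zeros at y ∈ {2}
  x = 1: [0↦2, 1↦1, 2↦3, 3↦3, 4↦1]  zeros at y ∈ ∅
  x = 2: [0↦0, 1↦0, 2↦3, 3↦4, 4↦3]  zeros at y ∈ {0, 1}
  x = 3: [0↦0, 1↦1, 2↦0, 3↦2, 4↦2]  zeros at y ∈ {0, 2}
  x = 4: [0↦2, 1↦4, 2↦4, 3↦2, 4↦3]  zeros at y ∈ ∅
Collecting zeros: affine points = {(0, 2), (2, 0), (2, 1), (3, 0), (3, 2)}.
Total count |C(F_5)_aff| = 5.


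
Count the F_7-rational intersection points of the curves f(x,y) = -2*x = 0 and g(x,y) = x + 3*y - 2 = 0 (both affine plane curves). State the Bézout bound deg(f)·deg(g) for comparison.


Common zeros: {(0, 3)}; count = 1; Bézout bound = 1.

deg(f) = 1, deg(g) = 1, so Bézout bound = 1.
Scan x ∈ F_7. For each x, list the y ∈ F_7 with f(x, y) ≡ 0 and those with g(x, y) ≡ 0 (mod 7); the common zeros in that column are the intersection.
  x = 0: f ≡ 0 at y ∈ {0, 1, 2, 3, 4, 5, 6}; g ≡ 0 at y ∈ {3}; common: {3}.
  x = 1: f ≡ 0 at y ∈ ∅; g ≡ 0 at y ∈ {5}; common: ∅.
  x = 2: f ≡ 0 at y ∈ ∅; g ≡ 0 at y ∈ {0}; common: ∅.
  x = 3: f ≡ 0 at y ∈ ∅; g ≡ 0 at y ∈ {2}; common: ∅.
  x = 4: f ≡ 0 at y ∈ ∅; g ≡ 0 at y ∈ {4}; common: ∅.
  x = 5: f ≡ 0 at y ∈ ∅; g ≡ 0 at y ∈ {6}; common: ∅.
  x = 6: f ≡ 0 at y ∈ ∅; g ≡ 0 at y ∈ {1}; common: ∅.
Collecting: common zeros = {(0, 3)}, so the count is 1.
Comparison with the Bézout bound: 1 ≤ 1 = deg(f)·deg(g), as expected for curves with no common component (the bound is attained).


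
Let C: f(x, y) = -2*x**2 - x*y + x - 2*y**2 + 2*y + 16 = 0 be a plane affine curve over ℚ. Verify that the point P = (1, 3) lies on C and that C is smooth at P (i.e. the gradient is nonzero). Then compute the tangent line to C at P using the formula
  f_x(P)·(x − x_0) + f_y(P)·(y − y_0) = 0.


Tangent line at P: -6*x - 11*y + 39 = 0.

Step 1: f(1, 3) = 0, so P lies on C.
Step 2: partial derivatives
  f_x(x, y) = -4*x - y + 1, f_y(x, y) = -x - 4*y + 2.
  f_x(P) = -6, f_y(P) = -11 (gradient nonzero, so P is smooth).
Step 3: tangent line at P: -6·(x − 1) + -11·(y − 3) = 0.
Expanding: -6*x - 11*y + 39 = 0.


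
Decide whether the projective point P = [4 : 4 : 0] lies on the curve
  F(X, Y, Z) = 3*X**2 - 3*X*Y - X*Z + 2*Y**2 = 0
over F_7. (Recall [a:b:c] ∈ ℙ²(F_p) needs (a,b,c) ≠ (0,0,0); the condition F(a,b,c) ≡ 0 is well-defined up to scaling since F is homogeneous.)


F(4,4,0) ≡ 4 (mod 7); P is NOT on the curve.

Evaluate F(4, 4, 0) term-by-term (mod 7).
  3*X**2 ↦ 3·16·1·1 = 48
  -3*X*Y ↦ -3·4·4·1 = -48
  -X*Z ↦ -1·4·1·0 = 0
  2*Y**2 ↦ 2·1·16·1 = 32
Sum: F(4, 4, 0) = (48) + (-48) + (0) + (32) = 32.
Reducing mod 7: 32 ≡ 4 (mod 7).
Since F(a, b, c) ≡ 4 ≠ 0 (mod 7), P does NOT lie on the curve.


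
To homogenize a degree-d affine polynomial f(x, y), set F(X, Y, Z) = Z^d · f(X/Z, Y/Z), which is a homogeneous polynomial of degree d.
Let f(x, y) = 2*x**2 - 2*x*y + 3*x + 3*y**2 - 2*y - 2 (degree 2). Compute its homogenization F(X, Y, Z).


F(X, Y, Z) = 2*X**2 - 2*X*Y + 3*X*Z + 3*Y**2 - 2*Y*Z - 2*Z**2

deg(f) = 2.
Substitute x = X/Z, y = Y/Z into f, then multiply by Z^2.
  monomial 2·x^2·y^0 ↦ 2·X^2·Y^0·Z^0.
  monomial -2·x^1·y^1 ↦ -2·X^1·Y^1·Z^0.
  monomial 3·x^1·y^0 ↦ 3·X^1·Y^0·Z^1.
  monomial 3·x^0·y^2 ↦ 3·X^0·Y^2·Z^0.
  monomial -2·x^0·y^1 ↦ -2·X^0·Y^1·Z^1.
  monomial -2·x^0·y^0 ↦ -2·X^0·Y^0·Z^2.
Collecting: F(X, Y, Z) = 2*X**2 - 2*X*Y + 3*X*Z + 3*Y**2 - 2*Y*Z - 2*Z**2.


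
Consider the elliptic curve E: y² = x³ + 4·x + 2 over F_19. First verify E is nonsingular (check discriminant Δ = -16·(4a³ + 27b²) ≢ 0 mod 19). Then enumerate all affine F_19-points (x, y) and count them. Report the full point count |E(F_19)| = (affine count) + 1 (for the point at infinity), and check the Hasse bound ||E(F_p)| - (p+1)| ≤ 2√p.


Affine points = {(1, 8), (1, 11), (4, 5), (4, 14), (9, 8), (9, 11), (10, 4), (10, 15), (11, 3), (11, 16), (12, 7), (12, 12), (13, 3), (13, 16), (14, 3), (14, 16), (15, 6), (15, 13), (16, 1), (16, 18), (17, 9), (17, 10), (18, 4), (18, 15)}; affine count = 24; |E(F_19)| = 25.

Discriminant check: Δ ∝ 4a³ + 27b² = 4·4³ + 27·2² = 4·64 + 27·4 ≡ 3 (mod 19). Nonzero ⇒ E is nonsingular.
For each x ∈ F_19, compute rhs = x³ + 4·x + 2 mod 19, then count y ∈ F_19 with y² ≡ rhs.
  x = 0: rhs = 2, matching y values: none (0 points).
  x = 1: rhs = 7, matching y values: 8, 11 (2 points).
  x = 2: rhs = 18, matching y values: none (0 points).
  x = 3: rhs = 3, matching y values: none (0 points).
  x = 4: rhs = 6, matching y values: 5, 14 (2 points).
  x = 5: rhs = 14, matching y values: none (0 points).
  x = 6: rhs = 14, matching y values: none (0 points).
  x = 7: rhs = 12, matching y values: none (0 points).
  x = 8: rhs = 14, matching y values: none (0 points).
  x = 9: rhs = 7, matching y values: 8, 11 (2 points).
  x = 10: rhs = 16, matching y values: 4, 15 (2 points).
  x = 11: rhs = 9, matching y values: 3, 16 (2 points).
  x = 12: rhs = 11, matching y values: 7, 12 (2 points).
  x = 13: rhs = 9, matching y values: 3, 16 (2 points).
  x = 14: rhs = 9, matching y values: 3, 16 (2 points).
  x = 15: rhs = 17, matching y values: 6, 13 (2 points).
  x = 16: rhs = 1, matching y values: 1, 18 (2 points).
  x = 17: rhs = 5, matching y values: 9, 10 (2 points).
  x = 18: rhs = 16, matching y values: 4, 15 (2 points).
Total affine count: 24.
Full point count |E(F_19)| = 24 + 1 = 25.
Hasse bound: |25 − (19+1)| = |5| = 5 ≤ 2√19 ≈ 8.7178 ✓.


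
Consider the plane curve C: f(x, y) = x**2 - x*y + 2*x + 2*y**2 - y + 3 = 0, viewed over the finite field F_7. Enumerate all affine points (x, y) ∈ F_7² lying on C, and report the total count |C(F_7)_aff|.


Affine F_7-points: ∅; count = 0.

For each of the 49 pairs (x, y) ∈ F_7², evaluate f(x, y) mod 7. Record the zeros.
  x = 0: [0↦3, 1↦4, 2↦2, 3↦4, 4↦3, 5↦6, 6↦6]  zeros at y ∈ ∅
  x = 1: [0↦6, 1↦6, 2↦3, 3↦4, 4↦2, 5↦4, 6↦3]  zeros at y ∈ ∅
  x = 2: [0↦4, 1↦3, 2↦6, 3↦6, 4↦3, 5↦4, 6↦2]  zeros at y ∈ ∅
  x = 3: [0↦4, 1↦2, 2↦4, 3↦3, 4↦6, 5↦6, 6↦3]  zeros at y ∈ ∅
  x = 4: [0↦6, 1↦3, 2↦4, 3↦2, 4↦4, 5↦3, 6↦6]  zeros at y ∈ ∅
  x = 5: [0↦3, 1↦6, 2↦6, 3↦3, 4↦4, 5↦2, 6↦4]  zeros at y ∈ ∅
  x = 6: [0↦2, 1↦4, 2↦3, 3↦6, 4↦6, 5↦3, 6↦4]  zeros at y ∈ ∅
Collecting zeros: affine points = ∅.
Total count |C(F_7)_aff| = 0.


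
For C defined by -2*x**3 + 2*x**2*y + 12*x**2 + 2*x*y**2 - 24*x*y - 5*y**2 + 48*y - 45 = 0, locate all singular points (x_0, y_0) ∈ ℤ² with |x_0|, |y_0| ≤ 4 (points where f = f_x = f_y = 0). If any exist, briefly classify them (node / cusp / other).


Singular points: {(3, 3)}; classification: cusp.

Compute partial derivatives:
  f_x = -6*x**2 + 4*x*y + 24*x + 2*y**2 - 24*y.
  f_y = 2*x**2 + 4*x*y - 24*x - 10*y + 48.
Scan x_0 ∈ {−4, ..., 4}. For each x_0, f_y(x_0, y) is a polynomial in y; find its integer roots y ∈ {−4, ..., 4}, then test f_x and f at those candidates.
  x = -4: f_y(-4, y) = 176 - 26*y; no integer root y with |y| ≤ 4.
  x = -3: f_y(-3, y) = 138 - 22*y; no integer root y with |y| ≤ 4.
  x = -2: f_y(-2, y) = 104 - 18*y; no integer root y with |y| ≤ 4.
  x = -1: f_y(-1, y) = 74 - 14*y; no integer root y with |y| ≤ 4.
  x = 0: f_y(0, y) = 48 - 10*y; no integer root y with |y| ≤ 4.
  x = 1: f_y(1, y) = 26 - 6*y; no integer root y with |y| ≤ 4.
  x = 2: f_y(2, y) = 8 - 2*y; vanishes at y ∈ {4}. (2, 4): f_x = -8 ≠ 0.
  x = 3: f_y(3, y) = 2*y - 6; vanishes at y ∈ {3}. (3, 3): f_x = 0, f = 0 — SINGULAR.
  x = 4: f_y(4, y) = 6*y - 16; no integer root y with |y| ≤ 4.
Only singular point on the grid: (3, 3).
Classify: substitute x = 3 + u, y = 3 + v and expand: f = -2*u**3 + 2*u**2*v + 2*u*v**2 + v**2.
No constant or linear terms (consistent with a singular point). Quadratic part: v**2. Cubic part: -2*u**3 + 2*u**2*v + 2*u*v**2.
The quadratic part v**2 is a perfect square, so there is a single (double) tangent line v = 0, i.e. y = 3. Restricting the cubic part to that line (v = 0) leaves -2*u**3 ≠ 0, so f is not divisible by v and the branch is v² ≈ 2*u**3 to lowest order — this is a cusp.
Classification: cusp.


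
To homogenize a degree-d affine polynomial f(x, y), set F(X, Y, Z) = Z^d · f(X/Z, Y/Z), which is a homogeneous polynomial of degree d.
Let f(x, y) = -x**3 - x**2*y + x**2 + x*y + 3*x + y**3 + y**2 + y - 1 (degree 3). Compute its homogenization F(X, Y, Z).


F(X, Y, Z) = -X**3 - X**2*Y + X**2*Z + X*Y*Z + 3*X*Z**2 + Y**3 + Y**2*Z + Y*Z**2 - Z**3

deg(f) = 3.
Substitute x = X/Z, y = Y/Z into f, then multiply by Z^3.
  monomial -1·x^3·y^0 ↦ -1·X^3·Y^0·Z^0.
  monomial -1·x^2·y^1 ↦ -1·X^2·Y^1·Z^0.
  monomial 1·x^2·y^0 ↦ 1·X^2·Y^0·Z^1.
  monomial 1·x^1·y^1 ↦ 1·X^1·Y^1·Z^1.
  monomial 3·x^1·y^0 ↦ 3·X^1·Y^0·Z^2.
  monomial 1·x^0·y^3 ↦ 1·X^0·Y^3·Z^0.
  monomial 1·x^0·y^2 ↦ 1·X^0·Y^2·Z^1.
  monomial 1·x^0·y^1 ↦ 1·X^0·Y^1·Z^2.
  monomial -1·x^0·y^0 ↦ -1·X^0·Y^0·Z^3.
Collecting: F(X, Y, Z) = -X**3 - X**2*Y + X**2*Z + X*Y*Z + 3*X*Z**2 + Y**3 + Y**2*Z + Y*Z**2 - Z**3.


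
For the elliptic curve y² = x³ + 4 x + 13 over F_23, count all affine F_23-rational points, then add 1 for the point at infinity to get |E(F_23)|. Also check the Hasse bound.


Affine points = {(0, 6), (0, 17), (1, 8), (1, 15), (2, 11), (2, 12), (3, 11), (3, 12), (4, 1), (4, 22), (6, 0), (7, 4), (7, 19), (10, 8), (10, 15), (11, 10), (11, 13), (12, 8), (12, 15), (13, 10), (13, 13), (17, 7), (17, 16), (18, 11), (18, 12), (19, 5), (19, 18), (22, 10), (22, 13)}; affine count = 29; |E(F_23)| = 30.

Discriminant check: Δ ∝ 4a³ + 27b² = 4·4³ + 27·13² = 4·64 + 27·169 ≡ 12 (mod 23). Nonzero ⇒ E is nonsingular.
For each x ∈ F_23, compute rhs = x³ + 4·x + 13 mod 23, then count y ∈ F_23 with y² ≡ rhs.
  x = 0: rhs = 13, matching y values: 6, 17 (2 points).
  x = 1: rhs = 18, matching y values: 8, 15 (2 points).
  x = 2: rhs = 6, matching y values: 11, 12 (2 points).
  x = 3: rhs = 6, matching y values: 11, 12 (2 points).
  x = 4: rhs = 1, matching y values: 1, 22 (2 points).
  x = 5: rhs = 20, matching y values: none (0 points).
  x = 6: rhs = 0, matching y values: 0 (1 points).
  x = 7: rhs = 16, matching y values: 4, 19 (2 points).
  x = 8: rhs = 5, matching y values: none (0 points).
  x = 9: rhs = 19, matching y values: none (0 points).
  x = 10: rhs = 18, matching y values: 8, 15 (2 points).
  x = 11: rhs = 8, matching y values: 10, 13 (2 points).
  x = 12: rhs = 18, matching y values: 8, 15 (2 points).
  x = 13: rhs = 8, matching y values: 10, 13 (2 points).
  x = 14: rhs = 7, matching y values: none (0 points).
  x = 15: rhs = 21, matching y values: none (0 points).
  x = 16: rhs = 10, matching y values: none (0 points).
  x = 17: rhs = 3, matching y values: 7, 16 (2 points).
  x = 18: rhs = 6, matching y values: 11, 12 (2 points).
  x = 19: rhs = 2, matching y values: 5, 18 (2 points).
  x = 20: rhs = 20, matching y values: none (0 points).
  x = 21: rhs = 20, matching y values: none (0 points).
  x = 22: rhs = 8, matching y values: 10, 13 (2 points).
Total affine count: 29.
Full point count |E(F_23)| = 29 + 1 = 30.
Hasse bound: |30 − (23+1)| = |6| = 6 ≤ 2√23 ≈ 9.5917 ✓.


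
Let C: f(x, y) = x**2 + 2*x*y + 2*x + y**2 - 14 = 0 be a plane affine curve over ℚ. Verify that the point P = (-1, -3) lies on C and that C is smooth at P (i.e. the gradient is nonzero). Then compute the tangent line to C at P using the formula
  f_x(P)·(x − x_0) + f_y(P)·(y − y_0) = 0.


Tangent line at P: -6*x - 8*y - 30 = 0.

Step 1: f(-1, -3) = 0, so P lies on C.
Step 2: partial derivatives
  f_x(x, y) = 2*x + 2*y + 2, f_y(x, y) = 2*x + 2*y.
  f_x(P) = -6, f_y(P) = -8 (gradient nonzero, so P is smooth).
Step 3: tangent line at P: -6·(x − -1) + -8·(y − -3) = 0.
Expanding: -6*x - 8*y - 30 = 0.


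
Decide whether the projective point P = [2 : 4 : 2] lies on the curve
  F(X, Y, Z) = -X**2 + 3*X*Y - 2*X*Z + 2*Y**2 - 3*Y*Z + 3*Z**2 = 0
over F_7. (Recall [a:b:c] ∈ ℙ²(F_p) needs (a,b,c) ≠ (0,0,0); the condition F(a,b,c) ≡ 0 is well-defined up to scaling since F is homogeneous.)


F(2,4,2) ≡ 4 (mod 7); P is NOT on the curve.

Evaluate F(2, 4, 2) term-by-term (mod 7).
  -X**2 ↦ -1·4·1·1 = -4
  3*X*Y ↦ 3·2·4·1 = 24
  -2*X*Z ↦ -2·2·1·2 = -8
  2*Y**2 ↦ 2·1·16·1 = 32
  -3*Y*Z ↦ -3·1·4·2 = -24
  3*Z**2 ↦ 3·1·1·4 = 12
Sum: F(2, 4, 2) = (-4) + (24) + (-8) + (32) + (-24) + (12) = 32.
Reducing mod 7: 32 ≡ 4 (mod 7).
Since F(a, b, c) ≡ 4 ≠ 0 (mod 7), P does NOT lie on the curve.


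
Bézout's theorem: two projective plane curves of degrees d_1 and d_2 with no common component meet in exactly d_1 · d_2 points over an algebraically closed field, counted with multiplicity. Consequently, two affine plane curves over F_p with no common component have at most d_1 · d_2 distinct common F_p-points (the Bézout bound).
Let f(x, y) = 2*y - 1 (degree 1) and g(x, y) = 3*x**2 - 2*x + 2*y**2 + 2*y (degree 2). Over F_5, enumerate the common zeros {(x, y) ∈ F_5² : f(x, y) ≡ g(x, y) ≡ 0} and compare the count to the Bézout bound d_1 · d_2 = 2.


Common zeros: {(1, 3), (3, 3)}; count = 2; Bézout bound = 2.

deg(f) = 1, deg(g) = 2, so Bézout bound = 2.
Scan x ∈ F_5. For each x, list the y ∈ F_5 with f(x, y) ≡ 0 and those with g(x, y) ≡ 0 (mod 5); the common zeros in that column are the intersection.
  x = 0: f ≡ 0 at y ∈ {3}; g ≡ 0 at y ∈ {0, 4}; common: ∅.
  x = 1: f ≡ 0 at y ∈ {3}; g ≡ 0 at y ∈ {1, 3}; common: {3}.
  x = 2: f ≡ 0 at y ∈ {3}; g ≡ 0 at y ∈ {2}; common: ∅.
  x = 3: f ≡ 0 at y ∈ {3}; g ≡ 0 at y ∈ {1, 3}; common: {3}.
  x = 4: f ≡ 0 at y ∈ {3}; g ≡ 0 at y ∈ {0, 4}; common: ∅.
Collecting: common zeros = {(1, 3), (3, 3)}, so the count is 2.
Comparison with the Bézout bound: 2 ≤ 2 = deg(f)·deg(g), as expected for curves with no common component (the bound is attained).


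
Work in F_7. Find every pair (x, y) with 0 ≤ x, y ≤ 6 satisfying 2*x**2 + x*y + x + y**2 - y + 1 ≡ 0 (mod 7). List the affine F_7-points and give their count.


Affine F_7-points: {(0, 3), (0, 5), (3, 6), (4, 5), (4, 6), (5, 0), (5, 3)}; count = 7.

For each of the 49 pairs (x, y) ∈ F_7², evaluate f(x, y) mod 7. Record the zeros.
  x = 0: [0↦1, 1↦1, 2↦3, 3↦0, 4↦6, 5↦0, 6↦3]  zeros at y ∈ {3, 5}
  x = 1: [0↦4, 1↦5, 2↦1, 3↦6, 4↦6, 5↦1, 6↦5]  zeros at y ∈ ∅
  x = 2: [0↦4, 1↦6, 2↦3, 3↦2, 4↦3, 5↦6, 6↦4]  zeros at y ∈ ∅
  x = 3: [0↦1, 1↦4, 2↦2, 3↦2, 4↦4, 5↦1, 6↦0]  zeros at y ∈ {6}
  x = 4: [0↦2, 1↦6, 2↦5, 3↦6, 4↦2, 5↦0, 6↦0]  zeros at y ∈ {5, 6}
  x = 5: [0↦0, 1↦5, 2↦5, 3↦0, 4↦4, 5↦3, 6↦4]  zeros at y ∈ {0, 3}
  x = 6: [0↦2, 1↦1, 2↦2, 3↦5, 4↦3, 5↦3, 6↦5]  zeros at y ∈ ∅
Collecting zeros: affine points = {(0, 3), (0, 5), (3, 6), (4, 5), (4, 6), (5, 0), (5, 3)}.
Total count |C(F_7)_aff| = 7.
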